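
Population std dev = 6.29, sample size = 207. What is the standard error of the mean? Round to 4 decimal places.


SE = sigma / sqrt(n)
sqrt(207) ≈ 14.387495
SE = 6.29 / 14.387495 ≈ 0.437185

0.4372


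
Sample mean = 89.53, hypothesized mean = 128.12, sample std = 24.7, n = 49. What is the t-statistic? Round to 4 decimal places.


t = (xbar - mu0) / (s/sqrt(n))
xbar - mu0 = 89.53 - 128.12 = -38.59
sqrt(49) = 7
s/sqrt(n) = 24.7 / 7 = 247/70 ≈ 3.52857143
t = -38.59 / 3.52857143 = -27013/2470 ≈ -10.936437

-10.9364


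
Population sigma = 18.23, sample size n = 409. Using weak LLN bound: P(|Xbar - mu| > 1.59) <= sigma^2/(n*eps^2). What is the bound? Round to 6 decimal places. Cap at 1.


bound = min(1, sigma^2/(n*eps^2))
sigma^2 = 18.23^2 = 332.3329
n*eps^2 = 409 * 1.59^2 = 409 * 2.5281 = 1033.9929
sigma^2/(n*eps^2) = 332.3329 / 1033.9929 ≈ 0.32140733

0.321407


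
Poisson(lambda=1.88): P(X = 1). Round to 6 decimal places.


P = e^(-lam) * lam^k / k!
e^(-1.88) ≈ 0.1525901
lam^k = 1.88^1 = 1.88
k! = 1! = 1
P = 0.1525901 * 1.88 / 1 ≈ 0.286869

0.286869


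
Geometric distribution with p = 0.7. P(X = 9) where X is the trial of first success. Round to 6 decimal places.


P = (1-p)^(k-1) * p
(1-p)^(k-1) = 0.3^8 = 0.00006561
P = 0.00006561 * 0.7 = 0.000045927

0.000046


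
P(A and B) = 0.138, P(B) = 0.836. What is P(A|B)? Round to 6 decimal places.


P(A|B) = P(A and B) / P(B) = 0.138 / 0.836 = 69/418 ≈ 0.16507177

0.165072


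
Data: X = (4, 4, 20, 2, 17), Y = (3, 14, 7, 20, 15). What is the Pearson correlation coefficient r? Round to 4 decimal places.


r = sum((xi-xbar)(yi-ybar)) / sqrt(sum((xi-xbar)^2) * sum((yi-ybar)^2))
n = 5, xbar = 47/5 = 9.4, ybar = 59/5 = 11.8
Sxy = sum((xi-xbar)(yi-ybar)) = -51.6
Sxx = sum((xi-xbar)^2) = 283.2
Syy = sum((yi-ybar)^2) = 182.8
sqrt(Sxx*Syy) ≈ 227.527932
r = Sxy / sqrt(Sxx*Syy) = -51.6 / 227.527932 ≈ -0.226785

-0.2268


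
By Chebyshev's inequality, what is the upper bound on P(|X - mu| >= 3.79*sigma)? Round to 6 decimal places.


P <= 1/k^2
k^2 = 3.79^2 = 14.3641
1/k^2 = 1 / 14.3641 ≈ 0.06961801

0.069618


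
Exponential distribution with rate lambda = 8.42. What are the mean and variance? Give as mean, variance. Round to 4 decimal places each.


mean = 1/lam, var = 1/lam^2
mean = 1 / 8.42 = 50/421 ≈ 0.118765
lam^2 = 8.42^2 = 70.8964
var = 1 / 70.8964 ≈ 0.014105

0.1188, 0.0141


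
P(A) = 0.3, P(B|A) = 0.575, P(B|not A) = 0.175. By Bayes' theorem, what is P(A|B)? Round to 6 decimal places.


P(A|B) = P(B|A)*P(A) / P(B), P(B) = P(B|A)*P(A) + P(B|not A)*P(not A)
P(B|A)*P(A) = 0.575 * 0.3 = 0.1725
P(B|not A)*P(not A) = 0.175 * 0.7 = 0.1225
P(B) = 0.1725 + 0.1225 = 0.295
P(A|B) = 0.1725 / 0.295 = 69/118 ≈ 0.58474576

0.584746


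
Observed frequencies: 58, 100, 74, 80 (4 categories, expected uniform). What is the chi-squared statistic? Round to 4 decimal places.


chi2 = sum((O-E)^2/E), E = total/4
total = 312, E = 312/4 = 78
(58 - 78)^2 / 78 = 400 / 78 = 200/39 ≈ 5.128205
(100 - 78)^2 / 78 = 484 / 78 = 242/39 ≈ 6.205128
(74 - 78)^2 / 78 = 16 / 78 = 8/39 ≈ 0.205128
(80 - 78)^2 / 78 = 4 / 78 = 2/39 ≈ 0.051282
chi2 = 452/39 ≈ 11.589744

11.5897


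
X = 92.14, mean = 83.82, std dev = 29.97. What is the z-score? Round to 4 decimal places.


z = (X - mu) / sigma
X - mu = 92.14 - 83.82 = 8.32
z = 8.32 / 29.97 = 832/2997 ≈ 0.277611

0.2776


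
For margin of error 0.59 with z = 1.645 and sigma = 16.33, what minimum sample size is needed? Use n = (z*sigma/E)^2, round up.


z*sigma/E = 1.645 * 16.33 / 0.59 ≈ 45.530254
(z*sigma/E)^2 ≈ 2073.004051
round up: n = 2074

2074


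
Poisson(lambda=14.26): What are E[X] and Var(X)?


E[X] = Var(X) = lambda = 14.26

14.26, 14.26


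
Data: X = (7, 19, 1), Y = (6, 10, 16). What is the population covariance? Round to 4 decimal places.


Cov = (1/n)*sum((xi-xbar)(yi-ybar))
n = 3, xbar = 27/3 = 9, ybar = 32/3 ≈ 10.666667
sum((xi-xbar)(yi-ybar)) = -40
Cov = -40 / 3 = -40/3 ≈ -13.333333

-13.3333


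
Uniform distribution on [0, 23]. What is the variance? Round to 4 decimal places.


Var = (b-a)^2 / 12
(b-a)^2 = (23 - 0)^2 = 529
Var = 529/12 ≈ 44.083333

44.0833


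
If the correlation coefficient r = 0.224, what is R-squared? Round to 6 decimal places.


R^2 = r^2 = (0.224)^2 = 0.050176

0.050176


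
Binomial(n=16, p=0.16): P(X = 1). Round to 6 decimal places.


P = C(n,k) * p^k * (1-p)^(n-k)
C(16,1) = 16
p^k = 0.16^1 = 0.16
(1-p)^(n-k) = 0.84^15 ≈ 0.07314578
P = 16 * 0.16 * 0.07314578 ≈ 0.187253

0.187253


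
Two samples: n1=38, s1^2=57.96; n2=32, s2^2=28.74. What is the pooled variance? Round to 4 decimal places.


sp^2 = ((n1-1)*s1^2 + (n2-1)*s2^2)/(n1+n2-2)
(n1-1)*s1^2 = 37 * 57.96 = 2144.52
(n2-1)*s2^2 = 31 * 28.74 = 890.94
numerator = 2144.52 + 890.94 = 3035.46
n1+n2-2 = 68
sp^2 = 3035.46 / 68 = 151773/3400 ≈ 44.639118

44.6391


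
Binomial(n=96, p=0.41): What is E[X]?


E[X] = n*p = 96 * 0.41 = 39.36

39.36


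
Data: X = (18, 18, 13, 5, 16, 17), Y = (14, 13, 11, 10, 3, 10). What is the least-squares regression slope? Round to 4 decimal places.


b = sum((xi-xbar)(yi-ybar)) / sum((xi-xbar)^2)
n = 6, xbar = 87/6 = 14.5, ybar = 61/6 ≈ 10.166667
Sxy = sum((xi-xbar)(yi-ybar)) = 12.5
Sxx = sum((xi-xbar)^2) = 125.5
b = Sxy / Sxx = 25/251 ≈ 0.099602

0.0996


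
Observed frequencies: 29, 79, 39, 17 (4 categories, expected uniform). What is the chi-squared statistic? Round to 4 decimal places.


chi2 = sum((O-E)^2/E), E = total/4
total = 164, E = 164/4 = 41
(29 - 41)^2 / 41 = 144 / 41 = 144/41 ≈ 3.512195
(79 - 41)^2 / 41 = 1444 / 41 = 1444/41 ≈ 35.219512
(39 - 41)^2 / 41 = 4 / 41 = 4/41 ≈ 0.097561
(17 - 41)^2 / 41 = 576 / 41 = 576/41 ≈ 14.048780
chi2 = 2168/41 ≈ 52.878049

52.8780


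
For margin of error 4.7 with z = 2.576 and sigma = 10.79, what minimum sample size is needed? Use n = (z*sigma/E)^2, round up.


z*sigma/E = 2.576 * 10.79 / 4.7 ≈ 5.913838
(z*sigma/E)^2 ≈ 34.973483
round up: n = 35

35


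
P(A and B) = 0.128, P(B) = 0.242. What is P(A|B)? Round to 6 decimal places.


P(A|B) = P(A and B) / P(B) = 0.128 / 0.242 = 64/121 ≈ 0.52892562

0.528926


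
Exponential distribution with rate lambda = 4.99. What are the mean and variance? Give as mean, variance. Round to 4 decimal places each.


mean = 1/lam, var = 1/lam^2
mean = 1 / 4.99 = 100/499 ≈ 0.200401
lam^2 = 4.99^2 = 24.9001
var = 1 / 24.9001 ≈ 0.040160

0.2004, 0.0402


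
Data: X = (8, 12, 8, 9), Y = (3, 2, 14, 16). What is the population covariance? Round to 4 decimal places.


Cov = (1/n)*sum((xi-xbar)(yi-ybar))
n = 4, xbar = 37/4 = 9.25, ybar = 35/4 = 8.75
sum((xi-xbar)(yi-ybar)) = -19.75
Cov = -19.75 / 4 = -4.9375

-4.9375


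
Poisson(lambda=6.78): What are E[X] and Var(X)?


E[X] = Var(X) = lambda = 6.78

6.78, 6.78


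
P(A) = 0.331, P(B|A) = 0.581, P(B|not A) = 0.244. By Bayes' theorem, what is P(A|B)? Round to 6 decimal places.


P(A|B) = P(B|A)*P(A) / P(B), P(B) = P(B|A)*P(A) + P(B|not A)*P(not A)
P(B|A)*P(A) = 0.581 * 0.331 = 0.192311
P(B|not A)*P(not A) = 0.244 * 0.669 = 0.163236
P(B) = 0.192311 + 0.163236 = 0.355547
P(A|B) = 0.192311 / 0.355547 ≈ 0.54088770

0.540888


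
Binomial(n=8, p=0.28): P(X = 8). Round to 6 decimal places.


P = C(n,k) * p^k * (1-p)^(n-k)
C(8,8) = 1
p^k = 0.28^8 ≈ 0.00003778020
(1-p)^(n-k) = 0.72^0 = 1
P = 1 * 0.00003778020 * 1 ≈ 0.000038

0.000038


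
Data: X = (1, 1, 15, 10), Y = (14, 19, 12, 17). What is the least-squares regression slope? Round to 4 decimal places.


b = sum((xi-xbar)(yi-ybar)) / sum((xi-xbar)^2)
n = 4, xbar = 27/4 = 6.75, ybar = 62/4 = 15.5
Sxy = sum((xi-xbar)(yi-ybar)) = -35.5
Sxx = sum((xi-xbar)^2) = 144.75
b = Sxy / Sxx = -142/579 ≈ -0.245250

-0.2453


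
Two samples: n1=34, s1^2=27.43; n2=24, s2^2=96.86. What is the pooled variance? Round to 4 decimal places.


sp^2 = ((n1-1)*s1^2 + (n2-1)*s2^2)/(n1+n2-2)
(n1-1)*s1^2 = 33 * 27.43 = 905.19
(n2-1)*s2^2 = 23 * 96.86 = 2227.78
numerator = 905.19 + 2227.78 = 3132.97
n1+n2-2 = 56
sp^2 = 3132.97 / 56 = 313297/5600 ≈ 55.945893

55.9459


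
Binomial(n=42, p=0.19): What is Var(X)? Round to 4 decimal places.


Var = n*p*(1-p) = 42 * 0.19 * 0.81 = 6.4638

6.4638


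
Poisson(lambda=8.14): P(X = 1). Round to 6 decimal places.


P = e^(-lam) * lam^k / k!
e^(-8.14) ≈ 0.0002916372
lam^k = 8.14^1 = 8.14
k! = 1! = 1
P = 0.0002916372 * 8.14 / 1 ≈ 0.002374

0.002374


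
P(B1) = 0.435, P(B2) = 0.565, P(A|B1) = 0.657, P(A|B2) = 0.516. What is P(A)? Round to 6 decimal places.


P(A) = P(A|B1)*P(B1) + P(A|B2)*P(B2)
P(A|B1)*P(B1) = 0.657 * 0.435 = 0.285795
P(A|B2)*P(B2) = 0.516 * 0.565 = 0.29154
P(A) = 0.285795 + 0.29154 = 0.577335

0.577335


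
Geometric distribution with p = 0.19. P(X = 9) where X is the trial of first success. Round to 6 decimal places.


P = (1-p)^(k-1) * p
(1-p)^(k-1) = 0.81^8 ≈ 0.1853020
P = 0.1853020 * 0.19 ≈ 0.03520738

0.035207


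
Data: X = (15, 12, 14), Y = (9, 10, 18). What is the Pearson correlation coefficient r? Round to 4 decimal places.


r = sum((xi-xbar)(yi-ybar)) / sqrt(sum((xi-xbar)^2) * sum((yi-ybar)^2))
n = 3, xbar = 41/3 ≈ 13.666667, ybar = 37/3 ≈ 12.333333
Sxy = sum((xi-xbar)(yi-ybar)) = 4/3 ≈ 1.333333
Sxx = sum((xi-xbar)^2) = 14/3 ≈ 4.666667
Syy = sum((yi-ybar)^2) = 146/3 ≈ 48.666667
sqrt(Sxx*Syy) ≈ 15.070206
r = Sxy / sqrt(Sxx*Syy) = 1.333333 / 15.070206 ≈ 0.088475

0.0885


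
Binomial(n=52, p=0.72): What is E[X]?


E[X] = n*p = 52 * 0.72 = 37.44

37.44


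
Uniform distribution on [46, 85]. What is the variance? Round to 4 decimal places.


Var = (b-a)^2 / 12
(b-a)^2 = (85 - 46)^2 = 1521
Var = 1521/12 = 126.75

126.7500


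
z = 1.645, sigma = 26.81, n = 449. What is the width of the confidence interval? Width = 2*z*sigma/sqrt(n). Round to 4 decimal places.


width = 2*z*sigma/sqrt(n)
2*z*sigma = 2 * 1.645 * 26.81 = 88.2049
sqrt(449) ≈ 21.189620
width = 88.2049 / 21.189620 ≈ 4.162647

4.1626


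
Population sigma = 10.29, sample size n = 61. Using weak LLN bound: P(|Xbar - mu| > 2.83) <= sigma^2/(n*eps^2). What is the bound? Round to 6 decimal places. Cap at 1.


bound = min(1, sigma^2/(n*eps^2))
sigma^2 = 10.29^2 = 105.8841
n*eps^2 = 61 * 2.83^2 = 61 * 8.0089 = 488.5429
sigma^2/(n*eps^2) = 105.8841 / 488.5429 ≈ 0.21673450

0.216734


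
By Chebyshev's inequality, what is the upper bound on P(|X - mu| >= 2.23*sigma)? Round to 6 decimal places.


P <= 1/k^2
k^2 = 2.23^2 = 4.9729
1/k^2 = 1 / 4.9729 ≈ 0.20108991

0.201090


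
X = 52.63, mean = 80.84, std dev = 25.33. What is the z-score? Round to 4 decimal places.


z = (X - mu) / sigma
X - mu = 52.63 - 80.84 = -28.21
z = -28.21 / 25.33 = -2821/2533 ≈ -1.113699

-1.1137


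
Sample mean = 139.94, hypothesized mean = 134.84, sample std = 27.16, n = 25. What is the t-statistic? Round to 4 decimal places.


t = (xbar - mu0) / (s/sqrt(n))
xbar - mu0 = 139.94 - 134.84 = 5.1
sqrt(25) = 5
s/sqrt(n) = 27.16 / 5 = 5.432
t = 5.1 / 5.432 = 1275/1358 ≈ 0.938881

0.9389


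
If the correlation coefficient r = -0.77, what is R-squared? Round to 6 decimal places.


R^2 = r^2 = (-0.77)^2 = 0.5929

0.592900


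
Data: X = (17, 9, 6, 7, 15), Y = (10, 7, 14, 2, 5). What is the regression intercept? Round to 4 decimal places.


a = ybar - b*xbar, where b = sum((xi-xbar)(yi-ybar)) / sum((xi-xbar)^2)
n = 5, xbar = 54/5 = 10.8, ybar = 38/5 = 7.6
Sxy = sum((xi-xbar)(yi-ybar)) = -4.4
Sxx = sum((xi-xbar)^2) = 96.8
b = Sxy / Sxx = -1/22 ≈ -0.045455
a = 7.6 - (-0.045455) * 10.8 = 89/11 ≈ 8.090909

8.0909


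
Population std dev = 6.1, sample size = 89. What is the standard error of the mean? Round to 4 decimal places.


SE = sigma / sqrt(n)
sqrt(89) ≈ 9.433981
SE = 6.1 / 9.433981 ≈ 0.646599

0.6466


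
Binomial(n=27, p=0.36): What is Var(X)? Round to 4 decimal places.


Var = n*p*(1-p) = 27 * 0.36 * 0.64 = 6.2208

6.2208


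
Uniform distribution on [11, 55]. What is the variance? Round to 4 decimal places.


Var = (b-a)^2 / 12
(b-a)^2 = (55 - 11)^2 = 1936
Var = 1936/12 ≈ 161.333333

161.3333


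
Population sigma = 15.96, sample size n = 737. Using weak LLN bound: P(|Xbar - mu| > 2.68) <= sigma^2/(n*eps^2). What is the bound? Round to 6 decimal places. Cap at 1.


bound = min(1, sigma^2/(n*eps^2))
sigma^2 = 15.96^2 = 254.7216
n*eps^2 = 737 * 2.68^2 = 737 * 7.1824 = 5293.4288
sigma^2/(n*eps^2) = 254.7216 / 5293.4288 ≈ 0.04812034

0.048120


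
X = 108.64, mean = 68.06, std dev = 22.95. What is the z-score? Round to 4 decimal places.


z = (X - mu) / sigma
X - mu = 108.64 - 68.06 = 40.58
z = 40.58 / 22.95 = 4058/2295 ≈ 1.768192

1.7682


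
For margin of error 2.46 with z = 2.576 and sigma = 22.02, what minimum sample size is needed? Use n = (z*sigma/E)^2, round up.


z*sigma/E = 2.576 * 22.02 / 2.46 = 118174/5125 ≈ 23.058341
(z*sigma/E)^2 ≈ 531.687111
round up: n = 532

532


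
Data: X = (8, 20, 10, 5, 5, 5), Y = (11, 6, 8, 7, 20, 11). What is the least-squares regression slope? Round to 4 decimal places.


b = sum((xi-xbar)(yi-ybar)) / sum((xi-xbar)^2)
n = 6, xbar = 53/6 ≈ 8.833333, ybar = 63/6 = 10.5
Sxy = sum((xi-xbar)(yi-ybar)) = -78.5
Sxx = sum((xi-xbar)^2) = 1025/6 ≈ 170.833333
b = Sxy / Sxx = -471/1025 ≈ -0.459512

-0.4595


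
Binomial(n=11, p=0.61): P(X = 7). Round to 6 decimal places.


P = C(n,k) * p^k * (1-p)^(n-k)
C(11,7) = 330
p^k = 0.61^7 ≈ 0.03142743
(1-p)^(n-k) = 0.39^4 = 0.02313441
P = 330 * 0.03142743 * 0.02313441 ≈ 0.239928

0.239928


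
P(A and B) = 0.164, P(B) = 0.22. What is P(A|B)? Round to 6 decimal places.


P(A|B) = P(A and B) / P(B) = 0.164 / 0.22 = 41/55 ≈ 0.74545455

0.745455


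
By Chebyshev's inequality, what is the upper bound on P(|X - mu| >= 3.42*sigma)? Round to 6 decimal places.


P <= 1/k^2
k^2 = 3.42^2 = 11.6964
1/k^2 = 1 / 11.6964 ≈ 0.08549639

0.085496


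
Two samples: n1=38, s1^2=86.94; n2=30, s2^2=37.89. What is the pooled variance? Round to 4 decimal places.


sp^2 = ((n1-1)*s1^2 + (n2-1)*s2^2)/(n1+n2-2)
(n1-1)*s1^2 = 37 * 86.94 = 3216.78
(n2-1)*s2^2 = 29 * 37.89 = 1098.81
numerator = 3216.78 + 1098.81 = 4315.59
n1+n2-2 = 66
sp^2 = 4315.59 / 66 = 143853/2200 ≈ 65.387727

65.3877


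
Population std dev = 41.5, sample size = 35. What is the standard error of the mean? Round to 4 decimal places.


SE = sigma / sqrt(n)
sqrt(35) ≈ 5.916080
SE = 41.5 / 5.916080 ≈ 7.014780

7.0148


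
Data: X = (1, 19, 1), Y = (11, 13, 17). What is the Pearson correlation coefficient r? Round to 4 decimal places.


r = sum((xi-xbar)(yi-ybar)) / sqrt(sum((xi-xbar)^2) * sum((yi-ybar)^2))
n = 3, xbar = 21/3 = 7, ybar = 41/3 ≈ 13.666667
Sxy = sum((xi-xbar)(yi-ybar)) = -12
Sxx = sum((xi-xbar)^2) = 216
Syy = sum((yi-ybar)^2) = 56/3 ≈ 18.666667
sqrt(Sxx*Syy) ≈ 63.498031
r = Sxy / sqrt(Sxx*Syy) = -12 / 63.498031 ≈ -0.188982

-0.1890


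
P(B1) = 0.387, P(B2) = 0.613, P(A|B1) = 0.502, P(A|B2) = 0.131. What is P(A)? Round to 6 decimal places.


P(A) = P(A|B1)*P(B1) + P(A|B2)*P(B2)
P(A|B1)*P(B1) = 0.502 * 0.387 = 0.194274
P(A|B2)*P(B2) = 0.131 * 0.613 = 0.080303
P(A) = 0.194274 + 0.080303 = 0.274577

0.274577


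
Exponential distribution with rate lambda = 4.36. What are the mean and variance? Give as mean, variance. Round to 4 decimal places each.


mean = 1/lam, var = 1/lam^2
mean = 1 / 4.36 = 25/109 ≈ 0.229358
lam^2 = 4.36^2 = 19.0096
var = 1 / 19.0096 ≈ 0.052605

0.2294, 0.0526


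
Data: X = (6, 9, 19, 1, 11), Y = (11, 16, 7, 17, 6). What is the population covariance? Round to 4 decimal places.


Cov = (1/n)*sum((xi-xbar)(yi-ybar))
n = 5, xbar = 46/5 = 9.2, ybar = 57/5 = 11.4
sum((xi-xbar)(yi-ybar)) = -98.4
Cov = -98.4 / 5 = -19.68

-19.6800


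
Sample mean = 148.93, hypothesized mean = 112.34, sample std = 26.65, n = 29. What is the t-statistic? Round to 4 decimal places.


t = (xbar - mu0) / (s/sqrt(n))
xbar - mu0 = 148.93 - 112.34 = 36.59
sqrt(29) ≈ 5.38516481
s/sqrt(n) = 26.65 / 5.38516481 ≈ 4.94878076
t = 36.59 / 4.94878076 ≈ 7.393740

7.3937


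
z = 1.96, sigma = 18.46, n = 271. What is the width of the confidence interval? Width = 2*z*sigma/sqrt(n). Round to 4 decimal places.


width = 2*z*sigma/sqrt(n)
2*z*sigma = 2 * 1.96 * 18.46 = 72.3632
sqrt(271) ≈ 16.462078
width = 72.3632 / 16.462078 ≈ 4.395751

4.3958


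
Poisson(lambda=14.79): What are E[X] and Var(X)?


E[X] = Var(X) = lambda = 14.79

14.79, 14.79


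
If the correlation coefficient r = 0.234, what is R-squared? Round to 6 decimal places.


R^2 = r^2 = (0.234)^2 = 0.054756

0.054756


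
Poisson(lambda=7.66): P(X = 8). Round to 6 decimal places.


P = e^(-lam) * lam^k / k!
e^(-7.66) ≈ 0.0004713074
lam^k = 7.66^8 ≈ 11853051.109753
k! = 8! = 40320
P = 0.0004713074 * 11853051.109753 / 40320 ≈ 0.138552

0.138552


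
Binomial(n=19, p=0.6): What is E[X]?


E[X] = n*p = 19 * 0.6 = 11.4

11.4


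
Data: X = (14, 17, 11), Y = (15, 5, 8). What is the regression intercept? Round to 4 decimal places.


a = ybar - b*xbar, where b = sum((xi-xbar)(yi-ybar)) / sum((xi-xbar)^2)
n = 3, xbar = 42/3 = 14, ybar = 28/3 ≈ 9.333333
Sxy = sum((xi-xbar)(yi-ybar)) = -9
Sxx = sum((xi-xbar)^2) = 18
b = Sxy / Sxx = -0.5
a = 9.333333 - (-0.5) * 14 = 49/3 ≈ 16.333333

16.3333


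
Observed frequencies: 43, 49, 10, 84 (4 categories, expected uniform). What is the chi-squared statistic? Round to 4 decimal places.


chi2 = sum((O-E)^2/E), E = total/4
total = 186, E = 186/4 = 46.5
(43 - 46.5)^2 / 46.5 = 12.25 / 46.5 = 49/186 ≈ 0.263441
(49 - 46.5)^2 / 46.5 = 6.25 / 46.5 = 25/186 ≈ 0.134409
(10 - 46.5)^2 / 46.5 = 1332.25 / 46.5 = 5329/186 ≈ 28.650538
(84 - 46.5)^2 / 46.5 = 1406.25 / 46.5 = 1875/62 ≈ 30.241935
chi2 = 1838/31 ≈ 59.290323

59.2903


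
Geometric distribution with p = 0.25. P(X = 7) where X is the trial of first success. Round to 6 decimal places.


P = (1-p)^(k-1) * p
(1-p)^(k-1) = 0.75^6 = 729/4096 ≈ 0.1779785
P = 0.1779785 * 0.25 ≈ 0.04449463

0.044495


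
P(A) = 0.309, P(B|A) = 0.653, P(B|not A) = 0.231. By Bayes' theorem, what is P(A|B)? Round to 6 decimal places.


P(A|B) = P(B|A)*P(A) / P(B), P(B) = P(B|A)*P(A) + P(B|not A)*P(not A)
P(B|A)*P(A) = 0.653 * 0.309 = 0.201777
P(B|not A)*P(not A) = 0.231 * 0.691 = 0.159621
P(B) = 0.201777 + 0.159621 = 0.361398
P(A|B) = 0.201777 / 0.361398 ≈ 0.55832351

0.558324


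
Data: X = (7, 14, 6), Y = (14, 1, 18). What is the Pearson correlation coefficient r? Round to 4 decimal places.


r = sum((xi-xbar)(yi-ybar)) / sqrt(sum((xi-xbar)^2) * sum((yi-ybar)^2))
n = 3, xbar = 27/3 = 9, ybar = 33/3 = 11
Sxy = sum((xi-xbar)(yi-ybar)) = -77
Sxx = sum((xi-xbar)^2) = 38
Syy = sum((yi-ybar)^2) = 158
sqrt(Sxx*Syy) ≈ 77.485483
r = Sxy / sqrt(Sxx*Syy) = -77 / 77.485483 ≈ -0.993735

-0.9937


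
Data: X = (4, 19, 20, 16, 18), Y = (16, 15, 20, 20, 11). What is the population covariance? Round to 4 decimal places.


Cov = (1/n)*sum((xi-xbar)(yi-ybar))
n = 5, xbar = 77/5 = 15.4, ybar = 82/5 = 16.4
sum((xi-xbar)(yi-ybar)) = 4.2
Cov = 4.2 / 5 = 0.84

0.8400


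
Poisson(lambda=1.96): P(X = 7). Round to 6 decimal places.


P = e^(-lam) * lam^k / k!
e^(-1.96) ≈ 0.1408584
lam^k = 1.96^7 ≈ 111.120068
k! = 7! = 5040
P = 0.1408584 * 111.120068 / 5040 ≈ 0.003106

0.003106


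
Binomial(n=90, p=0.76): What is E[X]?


E[X] = n*p = 90 * 0.76 = 68.4

68.4


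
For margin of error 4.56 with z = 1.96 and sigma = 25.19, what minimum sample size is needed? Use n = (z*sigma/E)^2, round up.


z*sigma/E = 1.96 * 25.19 / 4.56 ≈ 10.827281
(z*sigma/E)^2 ≈ 117.230007
round up: n = 118

118


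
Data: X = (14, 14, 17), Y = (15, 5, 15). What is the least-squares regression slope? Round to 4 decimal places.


b = sum((xi-xbar)(yi-ybar)) / sum((xi-xbar)^2)
n = 3, xbar = 45/3 = 15, ybar = 35/3 ≈ 11.666667
Sxy = sum((xi-xbar)(yi-ybar)) = 10
Sxx = sum((xi-xbar)^2) = 6
b = Sxy / Sxx = 5/3 ≈ 1.666667

1.6667


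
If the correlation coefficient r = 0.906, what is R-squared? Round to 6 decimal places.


R^2 = r^2 = (0.906)^2 = 0.820836

0.820836


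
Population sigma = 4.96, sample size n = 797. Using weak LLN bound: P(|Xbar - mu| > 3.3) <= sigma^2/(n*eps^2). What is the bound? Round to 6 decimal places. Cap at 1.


bound = min(1, sigma^2/(n*eps^2))
sigma^2 = 4.96^2 = 24.6016
n*eps^2 = 797 * 3.3^2 = 797 * 10.89 = 8679.33
sigma^2/(n*eps^2) = 24.6016 / 8679.33 ≈ 0.00283450

0.002835


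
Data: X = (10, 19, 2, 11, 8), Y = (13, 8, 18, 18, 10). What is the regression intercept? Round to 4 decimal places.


a = ybar - b*xbar, where b = sum((xi-xbar)(yi-ybar)) / sum((xi-xbar)^2)
n = 5, xbar = 50/5 = 10, ybar = 67/5 = 13.4
Sxy = sum((xi-xbar)(yi-ybar)) = -74
Sxx = sum((xi-xbar)^2) = 150
b = Sxy / Sxx = -37/75 ≈ -0.493333
a = 13.4 - (-0.493333) * 10 = 55/3 ≈ 18.333333

18.3333


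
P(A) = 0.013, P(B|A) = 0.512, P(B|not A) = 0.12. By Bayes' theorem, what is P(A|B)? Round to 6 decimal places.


P(A|B) = P(B|A)*P(A) / P(B), P(B) = P(B|A)*P(A) + P(B|not A)*P(not A)
P(B|A)*P(A) = 0.512 * 0.013 = 0.006656
P(B|not A)*P(not A) = 0.12 * 0.987 = 0.11844
P(B) = 0.006656 + 0.11844 = 0.125096
P(A|B) = 0.006656 / 0.125096 ≈ 0.05320714

0.053207


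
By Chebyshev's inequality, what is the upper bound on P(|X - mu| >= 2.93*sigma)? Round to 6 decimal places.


P <= 1/k^2
k^2 = 2.93^2 = 8.5849
1/k^2 = 1 / 8.5849 ≈ 0.11648359

0.116484


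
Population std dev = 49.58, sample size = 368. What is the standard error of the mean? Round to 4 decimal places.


SE = sigma / sqrt(n)
sqrt(368) ≈ 19.183326
SE = 49.58 / 19.183326 ≈ 2.584536

2.5845


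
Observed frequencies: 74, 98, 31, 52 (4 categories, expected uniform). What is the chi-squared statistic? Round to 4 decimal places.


chi2 = sum((O-E)^2/E), E = total/4
total = 255, E = 255/4 = 63.75
(74 - 63.75)^2 / 63.75 = 105.0625 / 63.75 = 1681/1020 ≈ 1.648039
(98 - 63.75)^2 / 63.75 = 1173.0625 / 63.75 = 18769/1020 ≈ 18.400980
(31 - 63.75)^2 / 63.75 = 1072.5625 / 63.75 = 17161/1020 ≈ 16.824510
(52 - 63.75)^2 / 63.75 = 138.0625 / 63.75 = 2209/1020 ≈ 2.165686
chi2 = 1991/51 ≈ 39.039216

39.0392


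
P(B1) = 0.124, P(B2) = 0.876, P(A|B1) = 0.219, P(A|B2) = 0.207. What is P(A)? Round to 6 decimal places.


P(A) = P(A|B1)*P(B1) + P(A|B2)*P(B2)
P(A|B1)*P(B1) = 0.219 * 0.124 = 0.027156
P(A|B2)*P(B2) = 0.207 * 0.876 = 0.181332
P(A) = 0.027156 + 0.181332 = 0.208488

0.208488


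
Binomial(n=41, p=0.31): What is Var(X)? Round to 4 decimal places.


Var = n*p*(1-p) = 41 * 0.31 * 0.69 = 8.7699

8.7699


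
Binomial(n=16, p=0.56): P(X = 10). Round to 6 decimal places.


P = C(n,k) * p^k * (1-p)^(n-k)
C(16,10) = 8008
p^k = 0.56^10 ≈ 0.003033055
(1-p)^(n-k) = 0.44^6 ≈ 0.007256314
P = 8008 * 0.003033055 * 0.007256314 ≈ 0.176246

0.176246


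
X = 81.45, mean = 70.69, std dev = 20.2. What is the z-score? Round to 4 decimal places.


z = (X - mu) / sigma
X - mu = 81.45 - 70.69 = 10.76
z = 10.76 / 20.2 = 269/505 ≈ 0.532673

0.5327


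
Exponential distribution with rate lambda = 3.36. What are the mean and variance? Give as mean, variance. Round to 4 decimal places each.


mean = 1/lam, var = 1/lam^2
mean = 1 / 3.36 = 25/84 ≈ 0.297619
lam^2 = 3.36^2 = 11.2896
var = 1 / 11.2896 = 625/7056 ≈ 0.088577

0.2976, 0.0886


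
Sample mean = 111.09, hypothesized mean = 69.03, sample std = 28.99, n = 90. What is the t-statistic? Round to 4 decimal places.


t = (xbar - mu0) / (s/sqrt(n))
xbar - mu0 = 111.09 - 69.03 = 42.06
sqrt(90) ≈ 9.48683298
s/sqrt(n) = 28.99 / 9.48683298 ≈ 3.05581431
t = 42.06 / 3.05581431 ≈ 13.763925

13.7639


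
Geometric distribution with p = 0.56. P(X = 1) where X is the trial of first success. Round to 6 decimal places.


P = (1-p)^(k-1) * p
(1-p)^(k-1) = 0.44^0 = 1
P = 1 * 0.56 = 0.56

0.560000


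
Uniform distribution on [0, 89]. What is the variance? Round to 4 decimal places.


Var = (b-a)^2 / 12
(b-a)^2 = (89 - 0)^2 = 7921
Var = 7921/12 ≈ 660.083333

660.0833


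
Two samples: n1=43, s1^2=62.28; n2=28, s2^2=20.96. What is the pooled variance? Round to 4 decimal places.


sp^2 = ((n1-1)*s1^2 + (n2-1)*s2^2)/(n1+n2-2)
(n1-1)*s1^2 = 42 * 62.28 = 2615.76
(n2-1)*s2^2 = 27 * 20.96 = 565.92
numerator = 2615.76 + 565.92 = 3181.68
n1+n2-2 = 69
sp^2 = 3181.68 / 69 = 26514/575 ≈ 46.111304

46.1113


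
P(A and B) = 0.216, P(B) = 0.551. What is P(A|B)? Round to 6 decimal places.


P(A|B) = P(A and B) / P(B) = 0.216 / 0.551 = 216/551 ≈ 0.39201452

0.392015


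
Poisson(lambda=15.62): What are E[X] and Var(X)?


E[X] = Var(X) = lambda = 15.62

15.62, 15.62


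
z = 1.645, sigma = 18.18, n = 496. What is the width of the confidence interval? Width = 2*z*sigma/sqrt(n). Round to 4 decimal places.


width = 2*z*sigma/sqrt(n)
2*z*sigma = 2 * 1.645 * 18.18 = 59.8122
sqrt(496) ≈ 22.271057
width = 59.8122 / 22.271057 ≈ 2.685647

2.6856


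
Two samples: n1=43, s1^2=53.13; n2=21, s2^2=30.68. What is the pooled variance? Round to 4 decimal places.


sp^2 = ((n1-1)*s1^2 + (n2-1)*s2^2)/(n1+n2-2)
(n1-1)*s1^2 = 42 * 53.13 = 2231.46
(n2-1)*s2^2 = 20 * 30.68 = 613.6
numerator = 2231.46 + 613.6 = 2845.06
n1+n2-2 = 62
sp^2 = 2845.06 / 62 = 142253/3100 ≈ 45.888065

45.8881


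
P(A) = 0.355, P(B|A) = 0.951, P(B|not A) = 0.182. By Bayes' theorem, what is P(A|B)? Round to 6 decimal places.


P(A|B) = P(B|A)*P(A) / P(B), P(B) = P(B|A)*P(A) + P(B|not A)*P(not A)
P(B|A)*P(A) = 0.951 * 0.355 = 0.337605
P(B|not A)*P(not A) = 0.182 * 0.645 = 0.11739
P(B) = 0.337605 + 0.11739 = 0.454995
P(A|B) = 0.337605 / 0.454995 ≈ 0.74199716

0.741997


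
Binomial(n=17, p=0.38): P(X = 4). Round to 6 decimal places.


P = C(n,k) * p^k * (1-p)^(n-k)
C(17,4) = 2380
p^k = 0.38^4 = 0.02085136
(1-p)^(n-k) = 0.62^13 ≈ 0.002000285
P = 2380 * 0.02085136 * 0.002000285 ≈ 0.099267

0.099267


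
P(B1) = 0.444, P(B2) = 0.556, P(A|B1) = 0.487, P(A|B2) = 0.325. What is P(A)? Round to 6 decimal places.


P(A) = P(A|B1)*P(B1) + P(A|B2)*P(B2)
P(A|B1)*P(B1) = 0.487 * 0.444 = 0.216228
P(A|B2)*P(B2) = 0.325 * 0.556 = 0.1807
P(A) = 0.216228 + 0.1807 = 0.396928

0.396928


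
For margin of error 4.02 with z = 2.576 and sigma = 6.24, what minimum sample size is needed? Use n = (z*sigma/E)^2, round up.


z*sigma/E = 2.576 * 6.24 / 4.02 = 33488/8375 ≈ 3.998567
(z*sigma/E)^2 ≈ 15.988539
round up: n = 16

16


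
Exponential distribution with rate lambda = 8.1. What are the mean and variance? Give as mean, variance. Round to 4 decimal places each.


mean = 1/lam, var = 1/lam^2
mean = 1 / 8.1 = 10/81 ≈ 0.123457
lam^2 = 8.1^2 = 65.61
var = 1 / 65.61 = 100/6561 ≈ 0.015242

0.1235, 0.0152


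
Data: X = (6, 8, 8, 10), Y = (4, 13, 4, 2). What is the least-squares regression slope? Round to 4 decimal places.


b = sum((xi-xbar)(yi-ybar)) / sum((xi-xbar)^2)
n = 4, xbar = 32/4 = 8, ybar = 23/4 = 5.75
Sxy = sum((xi-xbar)(yi-ybar)) = -4
Sxx = sum((xi-xbar)^2) = 8
b = Sxy / Sxx = -0.5

-0.5000


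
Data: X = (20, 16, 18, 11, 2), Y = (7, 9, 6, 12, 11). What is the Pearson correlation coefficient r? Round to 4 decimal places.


r = sum((xi-xbar)(yi-ybar)) / sqrt(sum((xi-xbar)^2) * sum((yi-ybar)^2))
n = 5, xbar = 67/5 = 13.4, ybar = 45/5 = 9
Sxy = sum((xi-xbar)(yi-ybar)) = -57
Sxx = sum((xi-xbar)^2) = 207.2
Syy = sum((yi-ybar)^2) = 26
sqrt(Sxx*Syy) ≈ 73.397548
r = Sxy / sqrt(Sxx*Syy) = -57 / 73.397548 ≈ -0.776593

-0.7766


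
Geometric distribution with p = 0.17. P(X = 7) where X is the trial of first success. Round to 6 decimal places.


P = (1-p)^(k-1) * p
(1-p)^(k-1) = 0.83^6 ≈ 0.3269404
P = 0.3269404 * 0.17 ≈ 0.05557986

0.055580


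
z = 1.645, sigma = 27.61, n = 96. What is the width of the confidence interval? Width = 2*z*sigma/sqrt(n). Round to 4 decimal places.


width = 2*z*sigma/sqrt(n)
2*z*sigma = 2 * 1.645 * 27.61 = 90.8369
sqrt(96) ≈ 9.797959
width = 90.8369 / 9.797959 ≈ 9.271002

9.2710


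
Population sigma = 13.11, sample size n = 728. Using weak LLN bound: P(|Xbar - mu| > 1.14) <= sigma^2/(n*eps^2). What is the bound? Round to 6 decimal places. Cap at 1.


bound = min(1, sigma^2/(n*eps^2))
sigma^2 = 13.11^2 = 171.8721
n*eps^2 = 728 * 1.14^2 = 728 * 1.2996 = 946.1088
sigma^2/(n*eps^2) = 171.8721 / 946.1088 = 529/2912 ≈ 0.18166209

0.181662


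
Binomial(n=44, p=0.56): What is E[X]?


E[X] = n*p = 44 * 0.56 = 24.64

24.64


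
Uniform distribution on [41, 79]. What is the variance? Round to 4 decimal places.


Var = (b-a)^2 / 12
(b-a)^2 = (79 - 41)^2 = 1444
Var = 1444/12 ≈ 120.333333

120.3333


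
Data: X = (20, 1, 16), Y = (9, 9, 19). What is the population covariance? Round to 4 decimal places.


Cov = (1/n)*sum((xi-xbar)(yi-ybar))
n = 3, xbar = 37/3 ≈ 12.333333, ybar = 37/3 ≈ 12.333333
sum((xi-xbar)(yi-ybar)) = 110/3 ≈ 36.666667
Cov = 36.666667 / 3 = 110/9 ≈ 12.222222

12.2222


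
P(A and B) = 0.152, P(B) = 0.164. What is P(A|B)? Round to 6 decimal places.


P(A|B) = P(A and B) / P(B) = 0.152 / 0.164 = 38/41 ≈ 0.92682927

0.926829


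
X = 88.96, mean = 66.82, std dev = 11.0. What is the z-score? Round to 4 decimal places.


z = (X - mu) / sigma
X - mu = 88.96 - 66.82 = 22.14
z = 22.14 / 11.0 = 1107/550 ≈ 2.012727

2.0127


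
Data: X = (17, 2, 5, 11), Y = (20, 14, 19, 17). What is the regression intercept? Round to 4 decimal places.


a = ybar - b*xbar, where b = sum((xi-xbar)(yi-ybar)) / sum((xi-xbar)^2)
n = 4, xbar = 35/4 = 8.75, ybar = 70/4 = 17.5
Sxy = sum((xi-xbar)(yi-ybar)) = 37.5
Sxx = sum((xi-xbar)^2) = 132.75
b = Sxy / Sxx = 50/177 ≈ 0.282486
a = 17.5 - 0.282486 * 8.75 = 2660/177 ≈ 15.028249

15.0282


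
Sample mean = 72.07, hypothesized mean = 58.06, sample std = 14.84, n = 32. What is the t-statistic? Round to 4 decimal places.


t = (xbar - mu0) / (s/sqrt(n))
xbar - mu0 = 72.07 - 58.06 = 14.01
sqrt(32) ≈ 5.65685425
s/sqrt(n) = 14.84 / 5.65685425 ≈ 2.62336616
t = 14.01 / 2.62336616 ≈ 5.340467

5.3405


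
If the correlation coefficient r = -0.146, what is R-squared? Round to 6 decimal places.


R^2 = r^2 = (-0.146)^2 = 0.021316

0.021316


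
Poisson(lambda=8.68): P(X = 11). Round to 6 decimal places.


P = e^(-lam) * lam^k / k!
e^(-8.68) ≈ 0.0001699511
lam^k = 8.68^11 ≈ 21072544369.437379
k! = 11! = 39916800
P = 0.0001699511 * 21072544369.437379 / 39916800 ≈ 0.089719

0.089719


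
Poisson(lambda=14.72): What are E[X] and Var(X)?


E[X] = Var(X) = lambda = 14.72

14.72, 14.72


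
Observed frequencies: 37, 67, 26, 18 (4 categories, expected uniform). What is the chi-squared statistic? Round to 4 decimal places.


chi2 = sum((O-E)^2/E), E = total/4
total = 148, E = 148/4 = 37
(37 - 37)^2 / 37 = 0 / 37 = 0
(67 - 37)^2 / 37 = 900 / 37 = 900/37 ≈ 24.324324
(26 - 37)^2 / 37 = 121 / 37 = 121/37 ≈ 3.270270
(18 - 37)^2 / 37 = 361 / 37 = 361/37 ≈ 9.756757
chi2 = 1382/37 ≈ 37.351351

37.3514


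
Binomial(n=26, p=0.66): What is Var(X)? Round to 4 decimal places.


Var = n*p*(1-p) = 26 * 0.66 * 0.34 = 5.8344

5.8344


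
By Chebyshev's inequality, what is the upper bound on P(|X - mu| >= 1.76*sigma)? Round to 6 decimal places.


P <= 1/k^2
k^2 = 1.76^2 = 3.0976
1/k^2 = 1 / 3.0976 = 625/1936 ≈ 0.32283058

0.322831


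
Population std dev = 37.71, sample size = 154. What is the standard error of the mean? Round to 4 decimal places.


SE = sigma / sqrt(n)
sqrt(154) ≈ 12.409674
SE = 37.71 / 12.409674 ≈ 3.038758

3.0388


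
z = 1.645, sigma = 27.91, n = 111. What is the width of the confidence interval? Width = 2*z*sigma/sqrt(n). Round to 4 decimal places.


width = 2*z*sigma/sqrt(n)
2*z*sigma = 2 * 1.645 * 27.91 = 91.8239
sqrt(111) ≈ 10.535654
width = 91.8239 / 10.535654 ≈ 8.715539

8.7155


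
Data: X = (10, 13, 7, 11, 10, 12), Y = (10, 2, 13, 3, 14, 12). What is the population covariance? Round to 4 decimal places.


Cov = (1/n)*sum((xi-xbar)(yi-ybar))
n = 6, xbar = 63/6 = 10.5, ybar = 54/6 = 9
sum((xi-xbar)(yi-ybar)) = -33
Cov = -33 / 6 = -5.5

-5.5000


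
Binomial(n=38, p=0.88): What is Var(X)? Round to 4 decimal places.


Var = n*p*(1-p) = 38 * 0.88 * 0.12 = 4.0128

4.0128


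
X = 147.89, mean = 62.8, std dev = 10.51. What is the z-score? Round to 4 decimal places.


z = (X - mu) / sigma
X - mu = 147.89 - 62.8 = 85.09
z = 85.09 / 10.51 = 8509/1051 ≈ 8.096099

8.0961


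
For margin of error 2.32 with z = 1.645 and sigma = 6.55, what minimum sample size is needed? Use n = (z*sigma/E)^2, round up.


z*sigma/E = 1.645 * 6.55 / 2.32 = 43099/9280 ≈ 4.644289
(z*sigma/E)^2 ≈ 21.569418
round up: n = 22

22


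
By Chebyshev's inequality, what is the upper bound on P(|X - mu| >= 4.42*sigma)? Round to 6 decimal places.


P <= 1/k^2
k^2 = 4.42^2 = 19.5364
1/k^2 = 1 / 19.5364 ≈ 0.05118650

0.051187


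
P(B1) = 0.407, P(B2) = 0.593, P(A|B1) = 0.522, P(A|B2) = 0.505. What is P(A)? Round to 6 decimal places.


P(A) = P(A|B1)*P(B1) + P(A|B2)*P(B2)
P(A|B1)*P(B1) = 0.522 * 0.407 = 0.212454
P(A|B2)*P(B2) = 0.505 * 0.593 = 0.299465
P(A) = 0.212454 + 0.299465 = 0.511919

0.511919


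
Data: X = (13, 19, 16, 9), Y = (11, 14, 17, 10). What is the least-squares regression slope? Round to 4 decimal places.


b = sum((xi-xbar)(yi-ybar)) / sum((xi-xbar)^2)
n = 4, xbar = 57/4 = 14.25, ybar = 52/4 = 13
Sxy = sum((xi-xbar)(yi-ybar)) = 30
Sxx = sum((xi-xbar)^2) = 54.75
b = Sxy / Sxx = 40/73 ≈ 0.547945

0.5479


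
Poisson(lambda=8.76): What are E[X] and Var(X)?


E[X] = Var(X) = lambda = 8.76

8.76, 8.76


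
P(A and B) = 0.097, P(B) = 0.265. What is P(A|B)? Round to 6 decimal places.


P(A|B) = P(A and B) / P(B) = 0.097 / 0.265 = 97/265 ≈ 0.36603774

0.366038


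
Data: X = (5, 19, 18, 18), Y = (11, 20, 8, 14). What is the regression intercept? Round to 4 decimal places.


a = ybar - b*xbar, where b = sum((xi-xbar)(yi-ybar)) / sum((xi-xbar)^2)
n = 4, xbar = 60/4 = 15, ybar = 53/4 = 13.25
Sxy = sum((xi-xbar)(yi-ybar)) = 36
Sxx = sum((xi-xbar)^2) = 134
b = Sxy / Sxx = 18/67 ≈ 0.268657
a = 13.25 - 0.268657 * 15 = 2471/268 ≈ 9.220149

9.2201


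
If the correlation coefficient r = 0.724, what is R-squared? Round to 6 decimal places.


R^2 = r^2 = (0.724)^2 = 0.524176

0.524176


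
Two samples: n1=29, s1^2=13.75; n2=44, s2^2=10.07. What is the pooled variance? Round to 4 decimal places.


sp^2 = ((n1-1)*s1^2 + (n2-1)*s2^2)/(n1+n2-2)
(n1-1)*s1^2 = 28 * 13.75 = 385
(n2-1)*s2^2 = 43 * 10.07 = 433.01
numerator = 385 + 433.01 = 818.01
n1+n2-2 = 71
sp^2 = 818.01 / 71 = 81801/7100 ≈ 11.521268

11.5213


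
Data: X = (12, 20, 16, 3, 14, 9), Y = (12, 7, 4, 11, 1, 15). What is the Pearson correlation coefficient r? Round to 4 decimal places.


r = sum((xi-xbar)(yi-ybar)) / sqrt(sum((xi-xbar)^2) * sum((yi-ybar)^2))
n = 6, xbar = 74/6 = 37/3 ≈ 12.333333, ybar = 50/6 = 25/3 ≈ 8.333333
Sxy = sum((xi-xbar)(yi-ybar)) = -260/3 ≈ -86.666667
Sxx = sum((xi-xbar)^2) = 520/3 ≈ 173.333333
Syy = sum((yi-ybar)^2) = 418/3 ≈ 139.333333
sqrt(Sxx*Syy) ≈ 155.406278
r = Sxy / sqrt(Sxx*Syy) = -86.666667 / 155.406278 ≈ -0.557678

-0.5577


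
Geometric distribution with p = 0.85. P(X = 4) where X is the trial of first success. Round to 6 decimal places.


P = (1-p)^(k-1) * p
(1-p)^(k-1) = 0.15^3 = 0.003375
P = 0.003375 * 0.85 = 0.00286875

0.002869


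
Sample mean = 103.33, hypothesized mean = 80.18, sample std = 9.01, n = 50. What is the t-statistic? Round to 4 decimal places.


t = (xbar - mu0) / (s/sqrt(n))
xbar - mu0 = 103.33 - 80.18 = 23.15
sqrt(50) ≈ 7.07106781
s/sqrt(n) = 9.01 / 7.07106781 ≈ 1.27420642
t = 23.15 / 1.27420642 ≈ 18.168171

18.1682


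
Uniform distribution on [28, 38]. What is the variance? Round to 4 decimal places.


Var = (b-a)^2 / 12
(b-a)^2 = (38 - 28)^2 = 100
Var = 100/12 ≈ 8.333333

8.3333


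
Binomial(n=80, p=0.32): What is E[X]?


E[X] = n*p = 80 * 0.32 = 25.6

25.6


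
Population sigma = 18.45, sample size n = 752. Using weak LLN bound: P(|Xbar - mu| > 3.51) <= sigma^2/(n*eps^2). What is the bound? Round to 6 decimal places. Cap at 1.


bound = min(1, sigma^2/(n*eps^2))
sigma^2 = 18.45^2 = 340.4025
n*eps^2 = 752 * 3.51^2 = 752 * 12.3201 = 9264.7152
sigma^2/(n*eps^2) = 340.4025 / 9264.7152 ≈ 0.03674182

0.036742


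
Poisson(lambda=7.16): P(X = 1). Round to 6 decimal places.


P = e^(-lam) * lam^k / k!
e^(-7.16) ≈ 0.0007770546
lam^k = 7.16^1 = 7.16
k! = 1! = 1
P = 0.0007770546 * 7.16 / 1 ≈ 0.005564

0.005564


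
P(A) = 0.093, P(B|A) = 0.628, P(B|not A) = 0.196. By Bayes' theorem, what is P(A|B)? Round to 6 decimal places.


P(A|B) = P(B|A)*P(A) / P(B), P(B) = P(B|A)*P(A) + P(B|not A)*P(not A)
P(B|A)*P(A) = 0.628 * 0.093 = 0.058404
P(B|not A)*P(not A) = 0.196 * 0.907 = 0.177772
P(B) = 0.058404 + 0.177772 = 0.236176
P(A|B) = 0.058404 / 0.236176 ≈ 0.24729016

0.247290


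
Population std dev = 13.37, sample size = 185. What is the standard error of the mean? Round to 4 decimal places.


SE = sigma / sqrt(n)
sqrt(185) ≈ 13.601471
SE = 13.37 / 13.601471 ≈ 0.982982

0.9830


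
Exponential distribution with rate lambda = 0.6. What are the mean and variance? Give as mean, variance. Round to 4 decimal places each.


mean = 1/lam, var = 1/lam^2
mean = 1 / 0.6 = 5/3 ≈ 1.666667
lam^2 = 0.6^2 = 0.36
var = 1 / 0.36 = 25/9 ≈ 2.777778

1.6667, 2.7778


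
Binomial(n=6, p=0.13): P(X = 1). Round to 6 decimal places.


P = C(n,k) * p^k * (1-p)^(n-k)
C(6,1) = 6
p^k = 0.13^1 = 0.13
(1-p)^(n-k) = 0.87^5 ≈ 0.4984209
P = 6 * 0.13 * 0.4984209 ≈ 0.388768

0.388768


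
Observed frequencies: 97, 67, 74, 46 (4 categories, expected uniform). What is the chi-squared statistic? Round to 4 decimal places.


chi2 = sum((O-E)^2/E), E = total/4
total = 284, E = 284/4 = 71
(97 - 71)^2 / 71 = 676 / 71 = 676/71 ≈ 9.521127
(67 - 71)^2 / 71 = 16 / 71 = 16/71 ≈ 0.225352
(74 - 71)^2 / 71 = 9 / 71 = 9/71 ≈ 0.126761
(46 - 71)^2 / 71 = 625 / 71 = 625/71 ≈ 8.802817
chi2 = 1326/71 ≈ 18.676056

18.6761


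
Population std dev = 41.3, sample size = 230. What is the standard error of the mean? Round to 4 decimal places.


SE = sigma / sqrt(n)
sqrt(230) ≈ 15.165751
SE = 41.3 / 15.165751 ≈ 2.723241

2.7232


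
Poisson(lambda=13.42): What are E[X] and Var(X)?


E[X] = Var(X) = lambda = 13.42

13.42, 13.42


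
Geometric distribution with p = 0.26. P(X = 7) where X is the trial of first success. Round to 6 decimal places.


P = (1-p)^(k-1) * p
(1-p)^(k-1) = 0.74^6 ≈ 0.1642065
P = 0.1642065 * 0.26 ≈ 0.04269369

0.042694


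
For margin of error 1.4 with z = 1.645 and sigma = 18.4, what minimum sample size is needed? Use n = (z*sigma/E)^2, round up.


z*sigma/E = 1.645 * 18.4 / 1.4 = 21.62
(z*sigma/E)^2 = 467.4244
round up: n = 468

468


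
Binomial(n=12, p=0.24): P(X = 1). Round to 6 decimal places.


P = C(n,k) * p^k * (1-p)^(n-k)
C(12,1) = 12
p^k = 0.24^1 = 0.24
(1-p)^(n-k) = 0.76^11 ≈ 0.04885956
P = 12 * 0.24 * 0.04885956 ≈ 0.140716

0.140716


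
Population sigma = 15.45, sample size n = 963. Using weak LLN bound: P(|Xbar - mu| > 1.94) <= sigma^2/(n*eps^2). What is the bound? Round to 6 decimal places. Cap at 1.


bound = min(1, sigma^2/(n*eps^2))
sigma^2 = 15.45^2 = 238.7025
n*eps^2 = 963 * 1.94^2 = 963 * 3.7636 = 3624.3468
sigma^2/(n*eps^2) = 238.7025 / 3624.3468 ≈ 0.06586083

0.065861


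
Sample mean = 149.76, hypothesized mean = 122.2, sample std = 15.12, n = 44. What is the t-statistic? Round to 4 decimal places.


t = (xbar - mu0) / (s/sqrt(n))
xbar - mu0 = 149.76 - 122.2 = 27.56
sqrt(44) ≈ 6.63324958
s/sqrt(n) = 15.12 / 6.63324958 ≈ 2.27942577
t = 27.56 / 2.27942577 ≈ 12.090764

12.0908
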